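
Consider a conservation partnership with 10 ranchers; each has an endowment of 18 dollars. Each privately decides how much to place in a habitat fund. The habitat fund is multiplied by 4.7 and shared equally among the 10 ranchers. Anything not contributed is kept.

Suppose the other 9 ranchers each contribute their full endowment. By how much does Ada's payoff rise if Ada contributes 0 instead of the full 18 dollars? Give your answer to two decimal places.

9.54 dollars

Switching from a contribution of 18 to 0 lets Ada keep an extra 18 dollars, but lowers the habitat fund by 18, which costs Ada their own share of that drop: 4.7/10 × 18 = 8.46.
Net gain = 18 − 8.46 = 9.54. The private return per contributed unit (0.4700) is below 1, so free-riding is indeed the best response regardless of what the others do.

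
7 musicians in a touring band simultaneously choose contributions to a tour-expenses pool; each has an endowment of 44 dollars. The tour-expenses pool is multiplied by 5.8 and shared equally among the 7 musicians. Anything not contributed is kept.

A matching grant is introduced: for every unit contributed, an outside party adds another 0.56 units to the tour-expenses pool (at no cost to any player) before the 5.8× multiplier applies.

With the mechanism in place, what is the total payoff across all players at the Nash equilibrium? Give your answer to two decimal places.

The effective private return per unit is now 5.8 × 1.56 / 7 = 1.2926 > 1, so every player's dominant strategy flips to full contribution.
So the Nash equilibrium is full contribution by all 7; the group earns 5.8 × 1.56 × 308 = 2786.78.

2786.78 dollars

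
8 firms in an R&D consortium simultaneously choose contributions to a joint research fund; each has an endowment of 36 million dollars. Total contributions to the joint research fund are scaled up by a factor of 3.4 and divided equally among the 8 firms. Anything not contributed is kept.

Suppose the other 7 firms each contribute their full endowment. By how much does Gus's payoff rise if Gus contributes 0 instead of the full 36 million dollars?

20.70 million dollars

Switching from a contribution of 36 to 0 lets Gus keep an extra 36 million dollars, but lowers the joint research fund by 36, which costs Gus their own share of that drop: 3.4/8 × 36 = 15.30.
Net gain = 36 − 15.30 = 20.70. The private return per contributed unit (0.4250) is below 1, so free-riding is indeed the best response regardless of what the others do.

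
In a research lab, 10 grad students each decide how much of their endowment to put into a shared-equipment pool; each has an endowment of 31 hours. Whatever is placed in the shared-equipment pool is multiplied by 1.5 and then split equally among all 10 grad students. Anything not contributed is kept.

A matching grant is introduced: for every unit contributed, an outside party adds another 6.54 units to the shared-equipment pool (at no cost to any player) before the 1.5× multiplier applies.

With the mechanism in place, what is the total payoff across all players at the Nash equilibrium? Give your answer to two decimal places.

With the mechanism, a contributed unit returns 1.5 × 7.54 / 10 = 1.1310 per unit of net cost to the contributor — now above 1 — so contributing fully is weakly dominant for every player.
So the Nash equilibrium is full contribution by all 10; the group earns 1.5 × 7.54 × 310 = 3506.10.

3506.10 hours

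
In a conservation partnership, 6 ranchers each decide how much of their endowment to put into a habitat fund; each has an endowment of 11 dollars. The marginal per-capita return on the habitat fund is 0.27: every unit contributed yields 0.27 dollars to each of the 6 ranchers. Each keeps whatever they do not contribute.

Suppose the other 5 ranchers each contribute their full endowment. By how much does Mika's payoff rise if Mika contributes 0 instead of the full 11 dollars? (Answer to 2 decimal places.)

Switching from a contribution of 11 to 0 lets Mika keep an extra 11 dollars, but lowers the habitat fund by 11, which costs Mika their own share of that drop: 0.27 × 11 = 2.97.
Net gain = 11 − 2.97 = 8.03. The private return per contributed unit (0.27) is below 1, so free-riding is indeed the best response regardless of what the others do.

8.03 dollars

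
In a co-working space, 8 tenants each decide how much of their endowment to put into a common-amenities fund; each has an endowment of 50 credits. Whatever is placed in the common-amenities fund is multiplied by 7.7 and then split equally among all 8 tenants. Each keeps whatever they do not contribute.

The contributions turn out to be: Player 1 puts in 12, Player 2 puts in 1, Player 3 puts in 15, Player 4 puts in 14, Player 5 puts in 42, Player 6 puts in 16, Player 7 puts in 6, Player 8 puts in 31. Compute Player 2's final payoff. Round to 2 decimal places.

180.86 credits

Total contributed: 12 + 1 + 15 + 14 + 42 + 16 + 6 + 31 = 137.
Each receives 7.7 × 137 / 8 = 131.86 from the common-amenities fund.
Player 2 keeps 50 − 1 = 49, so Player 2's payoff is 49 + 131.86 = 180.86.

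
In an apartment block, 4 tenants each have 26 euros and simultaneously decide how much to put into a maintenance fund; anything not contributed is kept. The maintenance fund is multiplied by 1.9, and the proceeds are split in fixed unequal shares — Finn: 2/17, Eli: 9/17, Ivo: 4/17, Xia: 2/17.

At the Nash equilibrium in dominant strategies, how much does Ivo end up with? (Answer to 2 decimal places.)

37.62 euros

A player with share s gets back 1.9·s per unit contributed, so full contribution is dominant for anyone with s > 1/1.9 = 0.5263 and zero contribution is dominant for anyone below.
Only Eli (9/17) clears that bar, contributing 26; the remaining 3 contribute 0. Total contributed: 26.
Ivo keeps 26 and receives 1.9 × 26 × 4/17 = 11.62 from the maintenance fund, for a payoff of 37.62.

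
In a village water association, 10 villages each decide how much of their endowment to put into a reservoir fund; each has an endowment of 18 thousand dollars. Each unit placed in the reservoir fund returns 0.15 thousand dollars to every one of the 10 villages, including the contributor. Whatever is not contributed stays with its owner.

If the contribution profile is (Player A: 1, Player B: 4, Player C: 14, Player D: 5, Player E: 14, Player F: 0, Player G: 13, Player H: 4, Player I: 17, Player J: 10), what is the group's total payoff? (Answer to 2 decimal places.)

Total contributed: 1 + 4 + 14 + 5 + 14 + 0 + 13 + 4 + 17 + 10 = 82; total kept: 10 × 18 − 82 = 98.
The reservoir fund pays out 0.15 × 10 × 82 = 123.00 in aggregate.
Group total = 98 + 123.00 = 221.00.

221.00 thousand dollars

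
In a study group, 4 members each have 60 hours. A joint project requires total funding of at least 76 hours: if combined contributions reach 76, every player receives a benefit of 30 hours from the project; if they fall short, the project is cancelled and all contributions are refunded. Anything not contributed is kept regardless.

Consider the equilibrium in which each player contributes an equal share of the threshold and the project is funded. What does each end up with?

71 hours

Equal share of the threshold: 76/4 = 19.
At this profile no one gains by cutting their contribution: any cut drops the total below 76, the project is cancelled, contributions are refunded, and the deviator ends with 60, which is less than 60 − 19 + 30 = 71. Contributing more than 19 just wastes the excess. So contributing exactly 19 is a best response.
Each player's payoff: 60 − 19 + 30 = 71.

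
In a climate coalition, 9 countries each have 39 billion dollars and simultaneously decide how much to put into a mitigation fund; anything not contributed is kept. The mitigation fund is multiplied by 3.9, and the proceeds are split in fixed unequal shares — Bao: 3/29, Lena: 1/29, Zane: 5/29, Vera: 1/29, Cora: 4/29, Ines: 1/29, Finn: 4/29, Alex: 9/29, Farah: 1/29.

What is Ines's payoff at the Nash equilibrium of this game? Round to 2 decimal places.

44.24 billion dollars

Player j's private return per contributed unit is 3.9 × (j's share). Contributing is weakly dominant for j when that share is at least 1/3.9 = 0.2564, and contributing 0 is dominant otherwise.
Only Alex (9/29) clears that bar, contributing 39; the remaining 8 contribute 0. Total contributed: 39.
Ines keeps 39 and receives 3.9 × 39 × 1/29 = 5.24 from the mitigation fund, for a payoff of 44.24.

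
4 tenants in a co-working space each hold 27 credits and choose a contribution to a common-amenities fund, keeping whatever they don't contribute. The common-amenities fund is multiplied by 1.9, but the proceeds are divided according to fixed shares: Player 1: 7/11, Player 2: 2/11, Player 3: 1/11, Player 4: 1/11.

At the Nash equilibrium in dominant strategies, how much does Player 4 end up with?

Each unit j contributes comes back to j as 1.9 × (j's share), so j prefers to contribute only if that share exceeds 1/1.9 = 0.5263; otherwise keeping the unit dominates.
The only share above 0.5263 is Player 1's 7/11, contributing 27; the remaining 3 contribute 0. Total contributed: 27.
Player 4 keeps 27 and receives 1.9 × 27 × 1/11 = 4.66 from the common-amenities fund, for a payoff of 31.66.

31.66 credits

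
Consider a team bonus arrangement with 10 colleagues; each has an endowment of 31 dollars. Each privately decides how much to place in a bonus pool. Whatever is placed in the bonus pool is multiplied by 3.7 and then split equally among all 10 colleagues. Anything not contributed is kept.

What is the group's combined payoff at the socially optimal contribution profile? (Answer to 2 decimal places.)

1147.00 dollars

Each contributed unit returns 3.700 to the group as a whole (0.3700 to each of 10 players), which exceeds 1, so the social optimum is full contribution: group total = 3.700 × 310 = 1147.00.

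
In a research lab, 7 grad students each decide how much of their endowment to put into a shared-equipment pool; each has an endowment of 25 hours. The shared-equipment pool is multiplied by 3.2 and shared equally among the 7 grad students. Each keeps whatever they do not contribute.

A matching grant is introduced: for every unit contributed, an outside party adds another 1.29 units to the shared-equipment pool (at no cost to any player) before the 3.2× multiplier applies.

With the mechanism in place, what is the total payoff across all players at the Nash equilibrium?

1282.40 hours

Under the mechanism each unit contributed yields 3.2 × 2.29 / 7 = 1.0469 back to its contributor per unit of net cost, which exceeds 1, making full contribution the dominant choice for everyone.
At the Nash equilibrium everyone contributes 25. Group total payoff = 3.2 × 2.29 × 175 = 1282.40.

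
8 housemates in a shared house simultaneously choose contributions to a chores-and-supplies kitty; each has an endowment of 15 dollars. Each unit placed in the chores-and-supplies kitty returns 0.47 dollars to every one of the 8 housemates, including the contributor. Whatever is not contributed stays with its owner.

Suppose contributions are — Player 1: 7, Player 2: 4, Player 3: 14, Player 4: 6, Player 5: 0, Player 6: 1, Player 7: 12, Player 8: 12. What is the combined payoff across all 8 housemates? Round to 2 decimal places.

Total contributed: 7 + 4 + 14 + 6 + 0 + 1 + 12 + 12 = 56; total kept: 8 × 15 − 56 = 64.
The chores-and-supplies kitty pays out 0.47 × 8 × 56 = 210.56 in aggregate.
Group total = 64 + 210.56 = 274.56.

274.56 dollars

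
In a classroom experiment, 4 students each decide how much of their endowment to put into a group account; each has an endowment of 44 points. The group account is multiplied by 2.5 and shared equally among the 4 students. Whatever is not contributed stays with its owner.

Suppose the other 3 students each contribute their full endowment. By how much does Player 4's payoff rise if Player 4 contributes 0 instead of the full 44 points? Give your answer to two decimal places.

16.50 points

Switching from a contribution of 44 to 0 lets Player 4 keep an extra 44 points, but lowers the group account by 44, which costs Player 4 their own share of that drop: 2.5/4 × 44 = 27.50.
Net gain = 44 − 27.50 = 16.50. The private return per contributed unit (0.6250) is below 1, so free-riding is indeed the best response regardless of what the others do.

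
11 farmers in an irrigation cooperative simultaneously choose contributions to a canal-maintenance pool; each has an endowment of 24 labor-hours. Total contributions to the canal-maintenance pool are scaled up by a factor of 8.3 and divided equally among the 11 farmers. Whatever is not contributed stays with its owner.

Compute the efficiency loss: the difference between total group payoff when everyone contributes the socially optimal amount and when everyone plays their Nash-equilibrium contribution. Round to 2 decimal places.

1927.20 labor-hours

Each contributed unit returns 8.3/11 = 0.7545 to its contributor — below 1 — so contributing 0 is dominant for every player. At the Nash equilibrium everyone keeps their 24, and the group total is 11 × 24 = 264.
Each contributed unit returns 8.300 to the group as a whole (0.7545 to each of 11 players), which exceeds 1, so the social optimum is full contribution: group total = 8.300 × 264 = 2191.20.
Efficiency loss = 2191.20 − 264 = 1927.20.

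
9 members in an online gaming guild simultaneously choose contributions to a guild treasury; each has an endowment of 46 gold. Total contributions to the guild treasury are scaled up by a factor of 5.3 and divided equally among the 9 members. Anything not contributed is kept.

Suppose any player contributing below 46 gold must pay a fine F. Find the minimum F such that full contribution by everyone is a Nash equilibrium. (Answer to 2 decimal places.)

Given the others contribute fully, the best deviation is to contribute 0 (any partial contribution still incurs the fine and gives up units whose private return 0.5889 is below 1).
Deviating from 46 to 0 saves 46 gold but forfeits the deviator's share of the drop in the guild treasury: 5.3/9 × 46 = 27.09.
So the deviation gain is 46 − 27.09 = 18.91, and the fine must be at least 18.91 gold to wipe it out.

18.91 gold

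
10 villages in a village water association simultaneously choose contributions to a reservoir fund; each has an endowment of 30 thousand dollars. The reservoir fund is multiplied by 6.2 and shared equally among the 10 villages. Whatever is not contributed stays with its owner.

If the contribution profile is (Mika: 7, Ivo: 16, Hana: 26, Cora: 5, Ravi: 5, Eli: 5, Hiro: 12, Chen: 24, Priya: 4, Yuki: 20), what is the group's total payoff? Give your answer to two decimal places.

944.80 thousand dollars

Total contributed: 7 + 16 + 26 + 5 + 5 + 5 + 12 + 24 + 4 + 20 = 124; total kept: 10 × 30 − 124 = 176.
The reservoir fund pays out 6.2 × 124 = 768.80 in aggregate.
Group total = 176 + 768.80 = 944.80.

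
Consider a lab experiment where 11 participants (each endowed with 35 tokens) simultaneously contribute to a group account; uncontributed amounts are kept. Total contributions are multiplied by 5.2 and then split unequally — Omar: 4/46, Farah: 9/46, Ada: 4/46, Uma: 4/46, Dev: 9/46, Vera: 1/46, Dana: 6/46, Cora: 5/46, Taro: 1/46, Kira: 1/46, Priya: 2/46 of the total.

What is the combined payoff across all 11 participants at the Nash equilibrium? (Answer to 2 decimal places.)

679.00 tokens

Each unit j contributes comes back to j as 5.2 × (j's share), so j prefers to contribute only if that share exceeds 1/5.2 = 0.1923; otherwise keeping the unit dominates.
Farah and Dev clear that bar, contributing 35 each; the remaining 9 contribute 0. Total contributed: 70.
The group account pays out 5.2 × 70 = 364.00 in total (split across the unequal shares, but the aggregate is all that matters for the group sum).
The 9 free-riders keep 35 each, adding 315. Group total = 315 + 364.00 = 679.00.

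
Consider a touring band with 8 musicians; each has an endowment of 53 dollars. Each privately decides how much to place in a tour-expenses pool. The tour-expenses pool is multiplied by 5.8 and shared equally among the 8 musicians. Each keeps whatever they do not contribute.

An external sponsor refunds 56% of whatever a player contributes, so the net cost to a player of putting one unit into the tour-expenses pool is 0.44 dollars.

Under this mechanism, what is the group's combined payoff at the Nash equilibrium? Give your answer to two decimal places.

The effective private return per unit is now (5.8/8) / 0.44 = 1.6477 > 1, so every player's dominant strategy flips to full contribution.
So the Nash equilibrium is full contribution by all 8; the group earns 8 × (53 × 0.56 + 5.8 × 53) = 2696.64.

2696.64 dollars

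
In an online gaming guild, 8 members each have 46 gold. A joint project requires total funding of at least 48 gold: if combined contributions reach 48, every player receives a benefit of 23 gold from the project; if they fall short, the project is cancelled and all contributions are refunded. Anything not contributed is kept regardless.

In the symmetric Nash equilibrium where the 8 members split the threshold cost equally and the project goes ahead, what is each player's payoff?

Equal share of the threshold: 48/8 = 6.
At this profile no one gains by cutting their contribution: any cut drops the total below 48, the project is cancelled, contributions are refunded, and the deviator ends with 46, which is less than 46 − 6 + 23 = 63. Contributing more than 6 just wastes the excess. So contributing exactly 6 is a best response.
Each player's payoff: 46 − 6 + 23 = 63.

63 gold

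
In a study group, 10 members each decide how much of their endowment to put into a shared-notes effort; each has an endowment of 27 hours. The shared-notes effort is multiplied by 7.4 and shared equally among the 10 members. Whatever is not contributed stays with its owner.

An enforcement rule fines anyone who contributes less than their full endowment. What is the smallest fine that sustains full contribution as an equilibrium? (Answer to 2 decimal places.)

7.02 hours

Given the others contribute fully, the best deviation is to contribute 0 (any partial contribution still incurs the fine and gives up units whose private return 0.7400 is below 1).
Deviating from 27 to 0 saves 27 hours but forfeits the deviator's share of the drop in the shared-notes effort: 7.4/10 × 27 = 19.98.
So the deviation gain is 27 − 19.98 = 7.02, and the fine must be at least 7.02 hours to wipe it out.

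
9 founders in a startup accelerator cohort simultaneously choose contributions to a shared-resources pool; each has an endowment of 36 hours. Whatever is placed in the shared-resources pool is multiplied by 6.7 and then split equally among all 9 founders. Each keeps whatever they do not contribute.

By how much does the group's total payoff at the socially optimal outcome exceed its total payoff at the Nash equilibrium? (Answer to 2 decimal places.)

1846.80 hours

Each contributed unit returns 6.7/9 = 0.7444 to its contributor — below 1 — so contributing 0 is dominant for every player. At the Nash equilibrium everyone keeps their 36, and the group total is 9 × 36 = 324.
Each contributed unit returns 6.700 to the group as a whole (0.7444 to each of 9 players), which exceeds 1, so the social optimum is full contribution: group total = 6.700 × 324 = 2170.80.
Efficiency loss = 2170.80 − 324 = 1846.80.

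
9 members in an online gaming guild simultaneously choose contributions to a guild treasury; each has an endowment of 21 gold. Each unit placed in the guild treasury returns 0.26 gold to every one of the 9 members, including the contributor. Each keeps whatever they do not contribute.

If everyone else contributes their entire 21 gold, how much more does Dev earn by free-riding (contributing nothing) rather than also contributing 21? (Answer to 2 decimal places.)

Switching from a contribution of 21 to 0 lets Dev keep an extra 21 gold, but lowers the guild treasury by 21, which costs Dev their own share of that drop: 0.26 × 21 = 5.46.
Net gain = 21 − 5.46 = 15.54. The private return per contributed unit (0.26) is below 1, so free-riding is indeed the best response regardless of what the others do.

15.54 gold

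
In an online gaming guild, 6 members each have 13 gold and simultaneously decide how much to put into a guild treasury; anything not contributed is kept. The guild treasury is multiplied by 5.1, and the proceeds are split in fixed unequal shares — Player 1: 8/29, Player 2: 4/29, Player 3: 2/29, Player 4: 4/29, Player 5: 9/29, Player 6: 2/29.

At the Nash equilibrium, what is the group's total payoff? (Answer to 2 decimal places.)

184.60 gold

Each unit j contributes comes back to j as 5.1 × (j's share), so j prefers to contribute only if that share exceeds 1/5.1 = 0.1961; otherwise keeping the unit dominates.
Player 1 and Player 5 are above the threshold, contributing 13 each; the remaining 4 contribute 0. Total contributed: 26.
The guild treasury pays out 5.1 × 26 = 132.60 in total (split across the unequal shares, but the aggregate is all that matters for the group sum).
The 4 free-riders keep 13 each, adding 52. Group total = 52 + 132.60 = 184.60.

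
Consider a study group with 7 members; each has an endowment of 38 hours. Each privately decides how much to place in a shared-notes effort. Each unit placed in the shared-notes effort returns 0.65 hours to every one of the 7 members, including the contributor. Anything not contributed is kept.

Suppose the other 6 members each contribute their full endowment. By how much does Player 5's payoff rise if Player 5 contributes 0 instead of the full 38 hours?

Switching from a contribution of 38 to 0 lets Player 5 keep an extra 38 hours, but lowers the shared-notes effort by 38, which costs Player 5 their own share of that drop: 0.65 × 38 = 24.70.
Net gain = 38 − 24.70 = 13.30. The private return per contributed unit (0.65) is below 1, so free-riding is indeed the best response regardless of what the others do.

13.30 hours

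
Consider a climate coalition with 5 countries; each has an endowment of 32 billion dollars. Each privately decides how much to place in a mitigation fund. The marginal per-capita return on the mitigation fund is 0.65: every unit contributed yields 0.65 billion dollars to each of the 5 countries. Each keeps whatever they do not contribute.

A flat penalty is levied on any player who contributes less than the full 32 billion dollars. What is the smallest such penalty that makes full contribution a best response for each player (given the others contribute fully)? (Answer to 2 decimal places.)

11.20 billion dollars

Given the others contribute fully, the best deviation is to contribute 0 (any partial contribution still incurs the fine and gives up units whose private return 0.65 is below 1).
Deviating from 32 to 0 saves 32 billion dollars but forfeits the deviator's share of the drop in the mitigation fund: 0.65 × 32 = 20.80.
So the deviation gain is 32 − 20.80 = 11.20, and the fine must be at least 11.20 billion dollars to wipe it out.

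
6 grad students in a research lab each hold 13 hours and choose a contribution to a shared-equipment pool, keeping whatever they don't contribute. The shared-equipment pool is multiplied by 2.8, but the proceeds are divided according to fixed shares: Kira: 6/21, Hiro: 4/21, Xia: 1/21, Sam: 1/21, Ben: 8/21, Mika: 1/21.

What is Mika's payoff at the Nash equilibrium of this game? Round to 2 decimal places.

14.73 hours

Each unit j contributes comes back to j as 2.8 × (j's share), so j prefers to contribute only if that share exceeds 1/2.8 = 0.3571; otherwise keeping the unit dominates.
The only share above 0.3571 is Ben's 8/21, contributing 13; the remaining 5 contribute 0. Total contributed: 13.
Mika keeps 13 and receives 2.8 × 13 × 1/21 = 1.73 from the shared-equipment pool, for a payoff of 14.73.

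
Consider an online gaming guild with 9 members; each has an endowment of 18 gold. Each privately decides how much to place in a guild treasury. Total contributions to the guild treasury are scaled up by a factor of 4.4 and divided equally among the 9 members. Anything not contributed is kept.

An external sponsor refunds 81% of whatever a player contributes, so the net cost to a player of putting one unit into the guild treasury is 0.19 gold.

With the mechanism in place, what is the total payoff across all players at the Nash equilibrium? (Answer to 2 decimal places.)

844.02 gold

The effective private return per unit is now (4.4/9) / 0.19 = 2.5731 > 1, so every player's dominant strategy flips to full contribution.
At the Nash equilibrium everyone contributes 18. Group total payoff = 9 × (18 × 0.81 + 4.4 × 18) = 844.02.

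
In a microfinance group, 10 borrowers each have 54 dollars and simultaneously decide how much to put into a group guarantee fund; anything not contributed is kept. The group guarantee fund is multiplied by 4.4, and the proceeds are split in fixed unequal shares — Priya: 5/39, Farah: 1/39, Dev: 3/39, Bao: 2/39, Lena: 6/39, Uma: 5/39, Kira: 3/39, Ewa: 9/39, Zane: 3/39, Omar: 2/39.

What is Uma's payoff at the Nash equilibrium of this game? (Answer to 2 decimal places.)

84.46 dollars

Each unit j contributes comes back to j as 4.4 × (j's share), so j prefers to contribute only if that share exceeds 1/4.4 = 0.2273; otherwise keeping the unit dominates.
Only Ewa (9/39) clears that bar, contributing 54; the remaining 9 contribute 0. Total contributed: 54.
Uma keeps 54 and receives 4.4 × 54 × 5/39 = 30.46 from the group guarantee fund, for a payoff of 84.46.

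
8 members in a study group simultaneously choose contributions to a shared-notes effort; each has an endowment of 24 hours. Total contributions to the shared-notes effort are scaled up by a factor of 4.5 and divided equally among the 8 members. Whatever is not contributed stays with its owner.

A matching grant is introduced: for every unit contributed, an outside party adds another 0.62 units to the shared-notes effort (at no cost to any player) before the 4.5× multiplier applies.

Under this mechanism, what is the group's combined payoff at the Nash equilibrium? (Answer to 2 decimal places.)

With the mechanism, a contributed unit returns 4.5 × 1.62 / 8 = 0.9113 per unit of net cost — still below 1 — so contributing 0 remains dominant for every player.
Everyone keeps their endowment and the group total is 8 × 24 = 192.

192.00 hours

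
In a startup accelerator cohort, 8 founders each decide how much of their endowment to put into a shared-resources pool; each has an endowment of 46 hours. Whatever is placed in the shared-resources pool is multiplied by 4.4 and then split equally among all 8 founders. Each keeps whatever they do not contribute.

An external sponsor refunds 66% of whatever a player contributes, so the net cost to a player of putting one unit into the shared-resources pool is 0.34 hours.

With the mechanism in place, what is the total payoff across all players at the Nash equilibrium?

1862.08 hours

The effective private return per unit is now (4.4/8) / 0.34 = 1.6176 > 1, so every player's dominant strategy flips to full contribution.
At the Nash equilibrium everyone contributes 46. Group total payoff = 8 × (46 × 0.66 + 4.4 × 46) = 1862.08.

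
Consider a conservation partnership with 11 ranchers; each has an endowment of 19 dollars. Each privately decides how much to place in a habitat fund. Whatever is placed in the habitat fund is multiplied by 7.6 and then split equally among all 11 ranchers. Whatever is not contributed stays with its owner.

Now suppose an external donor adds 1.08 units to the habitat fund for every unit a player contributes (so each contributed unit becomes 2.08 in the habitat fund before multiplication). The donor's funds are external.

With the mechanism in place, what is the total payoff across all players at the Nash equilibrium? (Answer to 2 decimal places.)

With the mechanism, a contributed unit returns 7.6 × 2.08 / 11 = 1.4371 per unit of net cost to the contributor — now above 1 — so contributing fully is weakly dominant for every player.
So the Nash equilibrium is full contribution by all 11; the group earns 7.6 × 2.08 × 209 = 3303.87.

3303.87 dollars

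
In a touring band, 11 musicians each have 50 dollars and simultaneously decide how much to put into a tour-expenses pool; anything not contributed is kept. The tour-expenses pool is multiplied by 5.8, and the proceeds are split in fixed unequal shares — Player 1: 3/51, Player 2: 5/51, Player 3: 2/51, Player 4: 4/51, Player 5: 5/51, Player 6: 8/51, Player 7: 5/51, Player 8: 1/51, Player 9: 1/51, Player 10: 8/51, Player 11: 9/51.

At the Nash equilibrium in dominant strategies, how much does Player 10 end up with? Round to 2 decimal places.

95.49 dollars

For player j, contributing a unit is worthwhile iff 5.8 × (j's share) ≥ 1, i.e. iff j's share is at least 0.1724.
Player 11 alone (share 9/51) is above the threshold, contributing 50; the remaining 10 contribute 0. Total contributed: 50.
Player 10 keeps 50 and receives 5.8 × 50 × 8/51 = 45.49 from the tour-expenses pool, for a payoff of 95.49.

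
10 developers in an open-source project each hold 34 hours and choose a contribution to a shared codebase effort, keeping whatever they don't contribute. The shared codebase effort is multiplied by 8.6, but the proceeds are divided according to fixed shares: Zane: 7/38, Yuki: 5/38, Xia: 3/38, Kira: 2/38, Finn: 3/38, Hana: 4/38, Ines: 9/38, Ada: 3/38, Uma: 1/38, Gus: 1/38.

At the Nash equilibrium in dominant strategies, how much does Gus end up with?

57.08 hours

For player j, contributing a unit is worthwhile iff 8.6 × (j's share) ≥ 1, i.e. iff j's share is at least 0.1163.
Zane, Yuki and Ines clear that bar, contributing 34 each; the remaining 7 contribute 0. Total contributed: 102.
Gus keeps 34 and receives 8.6 × 102 × 1/38 = 23.08 from the shared codebase effort, for a payoff of 57.08.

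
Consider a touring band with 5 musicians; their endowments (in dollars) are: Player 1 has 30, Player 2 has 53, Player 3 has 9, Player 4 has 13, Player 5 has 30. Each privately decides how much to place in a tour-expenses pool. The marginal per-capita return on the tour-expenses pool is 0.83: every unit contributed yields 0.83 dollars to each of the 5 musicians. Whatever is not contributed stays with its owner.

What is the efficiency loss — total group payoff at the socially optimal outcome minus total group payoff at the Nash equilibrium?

The private return per contributed unit is 0.83 < 1 for everyone, so the Nash equilibrium is zero contribution and the group total is Σ E_j = 30 + 53 + 9 + 13 + 30 = 135.
Each contributed unit returns 4.150 to the group, so the social optimum is full contribution by everyone: group total = 4.150 × 135 = 560.25.
Efficiency loss = (4.150 − 1) × 135 = 425.25.

425.25 dollars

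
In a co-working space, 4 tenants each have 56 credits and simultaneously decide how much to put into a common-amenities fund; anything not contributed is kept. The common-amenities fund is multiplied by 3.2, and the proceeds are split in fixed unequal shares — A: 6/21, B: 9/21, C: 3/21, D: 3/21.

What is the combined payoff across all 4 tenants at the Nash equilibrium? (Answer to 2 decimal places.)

For player j, contributing a unit is worthwhile iff 3.2 × (j's share) ≥ 1, i.e. iff j's share is at least 0.3125.
The only share above 0.3125 is B's 9/21, contributing 56; the remaining 3 contribute 0. Total contributed: 56.
The common-amenities fund pays out 3.2 × 56 = 179.20 in total (split across the unequal shares, but the aggregate is all that matters for the group sum).
The 3 free-riders keep 56 each, adding 168. Group total = 168 + 179.20 = 347.20.

347.20 credits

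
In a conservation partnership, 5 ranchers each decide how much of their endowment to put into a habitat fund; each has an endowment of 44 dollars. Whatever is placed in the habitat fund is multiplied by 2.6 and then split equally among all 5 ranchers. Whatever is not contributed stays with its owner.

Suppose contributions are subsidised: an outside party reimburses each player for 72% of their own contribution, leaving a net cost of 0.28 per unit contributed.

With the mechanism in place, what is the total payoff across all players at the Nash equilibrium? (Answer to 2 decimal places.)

730.40 dollars

With the mechanism, a contributed unit returns (2.6/5) / 0.28 = 1.8571 per unit of net cost to the contributor — now above 1 — so contributing fully is weakly dominant for every player.
So the Nash equilibrium is full contribution by all 5; the group earns 5 × (44 × 0.72 + 2.6 × 44) = 730.40.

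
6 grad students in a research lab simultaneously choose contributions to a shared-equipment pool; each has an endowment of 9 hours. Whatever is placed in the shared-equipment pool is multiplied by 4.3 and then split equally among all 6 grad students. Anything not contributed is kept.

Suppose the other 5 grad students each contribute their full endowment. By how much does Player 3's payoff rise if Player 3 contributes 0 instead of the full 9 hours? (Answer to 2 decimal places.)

2.55 hours

Switching from a contribution of 9 to 0 lets Player 3 keep an extra 9 hours, but lowers the shared-equipment pool by 9, which costs Player 3 their own share of that drop: 4.3/6 × 9 = 6.45.
Net gain = 9 − 6.45 = 2.55. The private return per contributed unit (0.7167) is below 1, so free-riding is indeed the best response regardless of what the others do.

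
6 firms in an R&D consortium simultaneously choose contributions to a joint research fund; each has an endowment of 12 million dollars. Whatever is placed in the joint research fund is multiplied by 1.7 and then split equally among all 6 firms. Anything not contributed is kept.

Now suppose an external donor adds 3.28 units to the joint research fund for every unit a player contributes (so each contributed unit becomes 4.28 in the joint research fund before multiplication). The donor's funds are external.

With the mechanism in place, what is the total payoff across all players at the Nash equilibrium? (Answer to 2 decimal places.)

523.87 million dollars

Under the mechanism each unit contributed yields 1.7 × 4.28 / 6 = 1.2127 back to its contributor per unit of net cost, which exceeds 1, making full contribution the dominant choice for everyone.
So the Nash equilibrium is full contribution by all 6; the group earns 1.7 × 4.28 × 72 = 523.87.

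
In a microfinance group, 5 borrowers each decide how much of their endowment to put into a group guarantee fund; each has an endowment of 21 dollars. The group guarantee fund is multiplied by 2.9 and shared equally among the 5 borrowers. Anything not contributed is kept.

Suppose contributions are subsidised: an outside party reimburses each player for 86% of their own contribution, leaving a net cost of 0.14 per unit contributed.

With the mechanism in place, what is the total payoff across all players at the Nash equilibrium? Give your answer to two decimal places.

394.80 dollars

With the mechanism, a contributed unit returns (2.9/5) / 0.14 = 4.1429 per unit of net cost to the contributor — now above 1 — so contributing fully is weakly dominant for every player.
So the Nash equilibrium is full contribution by all 5; the group earns 5 × (21 × 0.86 + 2.9 × 21) = 394.80.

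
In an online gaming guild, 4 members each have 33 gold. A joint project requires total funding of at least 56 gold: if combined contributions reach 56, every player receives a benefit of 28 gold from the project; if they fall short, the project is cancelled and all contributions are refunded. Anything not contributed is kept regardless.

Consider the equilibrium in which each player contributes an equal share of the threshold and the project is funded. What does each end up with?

47 gold

Equal share of the threshold: 56/4 = 14.
At this profile no one gains by cutting their contribution: any cut drops the total below 56, the project is cancelled, contributions are refunded, and the deviator ends with 33, which is less than 33 − 14 + 28 = 47. Contributing more than 14 just wastes the excess. So contributing exactly 14 is a best response.
Each player's payoff: 33 − 14 + 28 = 47.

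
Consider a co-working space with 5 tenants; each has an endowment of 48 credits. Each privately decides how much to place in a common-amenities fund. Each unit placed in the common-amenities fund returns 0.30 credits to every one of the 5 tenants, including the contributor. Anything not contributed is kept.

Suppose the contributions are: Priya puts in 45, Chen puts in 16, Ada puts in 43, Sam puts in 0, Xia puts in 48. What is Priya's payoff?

Total contributed: 45 + 16 + 43 + 0 + 48 = 152.
Each receives 0.30 × 152 = 45.60 from the common-amenities fund.
Priya keeps 48 − 45 = 3, so Priya's payoff is 3 + 45.60 = 48.60.

48.60 credits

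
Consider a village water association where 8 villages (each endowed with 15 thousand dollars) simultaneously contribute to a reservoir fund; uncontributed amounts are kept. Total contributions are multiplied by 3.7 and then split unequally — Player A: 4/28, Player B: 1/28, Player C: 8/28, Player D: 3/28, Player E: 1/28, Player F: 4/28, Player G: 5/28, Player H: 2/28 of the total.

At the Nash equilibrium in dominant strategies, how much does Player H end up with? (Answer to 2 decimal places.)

18.96 thousand dollars

For player j, contributing a unit is worthwhile iff 3.7 × (j's share) ≥ 1, i.e. iff j's share is at least 0.2703.
Player C alone (share 8/28) is above the threshold, contributing 15; the remaining 7 contribute 0. Total contributed: 15.
Player H keeps 15 and receives 3.7 × 15 × 2/28 = 3.96 from the reservoir fund, for a payoff of 18.96.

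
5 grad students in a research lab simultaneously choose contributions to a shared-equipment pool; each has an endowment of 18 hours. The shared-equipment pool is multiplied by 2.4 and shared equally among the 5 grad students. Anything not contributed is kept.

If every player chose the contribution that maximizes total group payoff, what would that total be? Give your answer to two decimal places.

Each contributed unit returns 2.400 to the group as a whole (0.4800 to each of 5 players), which exceeds 1, so the social optimum is full contribution: group total = 2.400 × 90 = 216.00.

216.00 hours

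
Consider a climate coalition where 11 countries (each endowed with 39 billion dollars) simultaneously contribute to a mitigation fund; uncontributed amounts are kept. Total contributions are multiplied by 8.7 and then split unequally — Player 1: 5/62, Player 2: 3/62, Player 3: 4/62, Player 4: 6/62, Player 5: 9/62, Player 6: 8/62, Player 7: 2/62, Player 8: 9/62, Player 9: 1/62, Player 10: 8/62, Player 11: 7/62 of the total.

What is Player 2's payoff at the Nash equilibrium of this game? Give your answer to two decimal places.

104.67 billion dollars

Each unit j contributes comes back to j as 8.7 × (j's share), so j prefers to contribute only if that share exceeds 1/8.7 = 0.1149; otherwise keeping the unit dominates.
Player 5, Player 6, Player 8 and Player 10 are above the threshold, contributing 39 each; the remaining 7 contribute 0. Total contributed: 156.
Player 2 keeps 39 and receives 8.7 × 156 × 3/62 = 65.67 from the mitigation fund, for a payoff of 104.67.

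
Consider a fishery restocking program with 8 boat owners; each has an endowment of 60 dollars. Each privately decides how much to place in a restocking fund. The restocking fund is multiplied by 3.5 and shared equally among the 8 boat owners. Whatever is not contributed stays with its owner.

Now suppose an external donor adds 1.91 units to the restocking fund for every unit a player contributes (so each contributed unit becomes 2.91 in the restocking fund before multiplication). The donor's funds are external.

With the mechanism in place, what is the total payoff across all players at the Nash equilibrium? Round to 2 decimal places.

4888.80 dollars

The effective private return per unit is now 3.5 × 2.91 / 8 = 1.2731 > 1, so every player's dominant strategy flips to full contribution.
So the Nash equilibrium is full contribution by all 8; the group earns 3.5 × 2.91 × 480 = 4888.80.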